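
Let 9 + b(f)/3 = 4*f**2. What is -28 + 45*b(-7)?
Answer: 25217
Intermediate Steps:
b(f) = -27 + 12*f**2 (b(f) = -27 + 3*(4*f**2) = -27 + 12*f**2)
-28 + 45*b(-7) = -28 + 45*(-27 + 12*(-7)**2) = -28 + 45*(-27 + 12*49) = -28 + 45*(-27 + 588) = -28 + 45*561 = -28 + 25245 = 25217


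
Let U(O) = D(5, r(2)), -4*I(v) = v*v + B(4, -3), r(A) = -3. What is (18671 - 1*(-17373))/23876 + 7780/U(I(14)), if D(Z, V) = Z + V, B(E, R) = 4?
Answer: 23228421/5969 ≈ 3891.5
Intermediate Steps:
I(v) = -1 - v²/4 (I(v) = -(v*v + 4)/4 = -(v² + 4)/4 = -(4 + v²)/4 = -1 - v²/4)
D(Z, V) = V + Z
U(O) = 2 (U(O) = -3 + 5 = 2)
(18671 - 1*(-17373))/23876 + 7780/U(I(14)) = (18671 - 1*(-17373))/23876 + 7780/2 = (18671 + 17373)*(1/23876) + 7780*(½) = 36044*(1/23876) + 3890 = 9011/5969 + 3890 = 23228421/5969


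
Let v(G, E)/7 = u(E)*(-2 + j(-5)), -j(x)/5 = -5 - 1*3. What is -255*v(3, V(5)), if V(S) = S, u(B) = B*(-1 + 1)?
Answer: 0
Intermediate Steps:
u(B) = 0 (u(B) = B*0 = 0)
j(x) = 40 (j(x) = -5*(-5 - 1*3) = -5*(-5 - 3) = -5*(-8) = 40)
v(G, E) = 0 (v(G, E) = 7*(0*(-2 + 40)) = 7*(0*38) = 7*0 = 0)
-255*v(3, V(5)) = -255*0 = 0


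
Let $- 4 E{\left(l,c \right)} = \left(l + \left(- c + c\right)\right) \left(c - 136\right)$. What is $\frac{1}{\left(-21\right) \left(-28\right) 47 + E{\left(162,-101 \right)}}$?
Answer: $\frac{2}{74469} \approx 2.6857 \cdot 10^{-5}$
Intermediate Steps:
$E{\left(l,c \right)} = - \frac{l \left(-136 + c\right)}{4}$ ($E{\left(l,c \right)} = - \frac{\left(l + \left(- c + c\right)\right) \left(c - 136\right)}{4} = - \frac{\left(l + 0\right) \left(-136 + c\right)}{4} = - \frac{l \left(-136 + c\right)}{4}$)
$\frac{1}{\left(-21\right) \left(-28\right) 47 + E{\left(162,-101 \right)}} = \frac{1}{\left(-21\right) \left(-28\right) 47 + \frac{1}{4} \cdot 162 \left(136 - -101\right)} = \frac{1}{588 \cdot 47 + \frac{1}{4} \cdot 162 \left(136 + 101\right)} = \frac{1}{27636 + \frac{1}{4} \cdot 162 \cdot 237} = \frac{1}{27636 + \frac{19197}{2}} = \frac{1}{\frac{74469}{2}} = \frac{2}{74469}$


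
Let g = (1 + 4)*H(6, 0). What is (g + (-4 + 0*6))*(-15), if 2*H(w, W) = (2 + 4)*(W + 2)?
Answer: -390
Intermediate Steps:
H(w, W) = 6 + 3*W (H(w, W) = ((2 + 4)*(W + 2))/2 = (6*(2 + W))/2 = (12 + 6*W)/2 = 6 + 3*W)
g = 30 (g = (1 + 4)*(6 + 3*0) = 5*(6 + 0) = 5*6 = 30)
(g + (-4 + 0*6))*(-15) = (30 + (-4 + 0*6))*(-15) = (30 + (-4 + 0))*(-15) = (30 - 4)*(-15) = 26*(-15) = -390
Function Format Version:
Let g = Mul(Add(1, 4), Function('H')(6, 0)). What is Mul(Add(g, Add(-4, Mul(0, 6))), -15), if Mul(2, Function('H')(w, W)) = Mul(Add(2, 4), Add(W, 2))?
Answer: -390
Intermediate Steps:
Function('H')(w, W) = Add(6, Mul(3, W)) (Function('H')(w, W) = Mul(Rational(1, 2), Mul(Add(2, 4), Add(W, 2))) = Mul(Rational(1, 2), Mul(6, Add(2, W))) = Mul(Rational(1, 2), Add(12, Mul(6, W))) = Add(6, Mul(3, W)))
g = 30 (g = Mul(Add(1, 4), Add(6, Mul(3, 0))) = Mul(5, Add(6, 0)) = Mul(5, 6) = 30)
Mul(Add(g, Add(-4, Mul(0, 6))), -15) = Mul(Add(30, Add(-4, Mul(0, 6))), -15) = Mul(Add(30, Add(-4, 0)), -15) = Mul(Add(30, -4), -15) = Mul(26, -15) = -390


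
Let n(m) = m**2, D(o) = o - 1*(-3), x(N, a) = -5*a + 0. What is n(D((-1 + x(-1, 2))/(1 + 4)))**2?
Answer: 256/625 ≈ 0.40960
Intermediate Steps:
x(N, a) = -5*a
D(o) = 3 + o (D(o) = o + 3 = 3 + o)
n(D((-1 + x(-1, 2))/(1 + 4)))**2 = ((3 + (-1 - 5*2)/(1 + 4))**2)**2 = ((3 + (-1 - 10)/5)**2)**2 = ((3 - 11*1/5)**2)**2 = ((3 - 11/5)**2)**2 = ((4/5)**2)**2 = (16/25)**2 = 256/625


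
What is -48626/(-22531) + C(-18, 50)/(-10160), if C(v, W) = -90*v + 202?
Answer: 226494339/114457480 ≈ 1.9789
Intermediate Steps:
C(v, W) = 202 - 90*v
-48626/(-22531) + C(-18, 50)/(-10160) = -48626/(-22531) + (202 - 90*(-18))/(-10160) = -48626*(-1/22531) + (202 + 1620)*(-1/10160) = 48626/22531 + 1822*(-1/10160) = 48626/22531 - 911/5080 = 226494339/114457480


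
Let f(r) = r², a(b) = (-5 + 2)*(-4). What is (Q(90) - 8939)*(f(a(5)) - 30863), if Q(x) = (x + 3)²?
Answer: 8908510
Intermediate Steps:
Q(x) = (3 + x)²
a(b) = 12 (a(b) = -3*(-4) = 12)
(Q(90) - 8939)*(f(a(5)) - 30863) = ((3 + 90)² - 8939)*(12² - 30863) = (93² - 8939)*(144 - 30863) = (8649 - 8939)*(-30719) = -290*(-30719) = 8908510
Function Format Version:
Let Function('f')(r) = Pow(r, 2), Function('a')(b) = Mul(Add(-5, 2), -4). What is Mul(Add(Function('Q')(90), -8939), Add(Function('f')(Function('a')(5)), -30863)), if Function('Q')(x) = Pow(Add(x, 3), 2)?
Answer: 8908510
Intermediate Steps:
Function('Q')(x) = Pow(Add(3, x), 2)
Function('a')(b) = 12 (Function('a')(b) = Mul(-3, -4) = 12)
Mul(Add(Function('Q')(90), -8939), Add(Function('f')(Function('a')(5)), -30863)) = Mul(Add(Pow(Add(3, 90), 2), -8939), Add(Pow(12, 2), -30863)) = Mul(Add(Pow(93, 2), -8939), Add(144, -30863)) = Mul(Add(8649, -8939), -30719) = Mul(-290, -30719) = 8908510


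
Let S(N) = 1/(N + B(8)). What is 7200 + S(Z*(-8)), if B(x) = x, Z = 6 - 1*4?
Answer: 57599/8 ≈ 7199.9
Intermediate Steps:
Z = 2 (Z = 6 - 4 = 2)
S(N) = 1/(8 + N) (S(N) = 1/(N + 8) = 1/(8 + N))
7200 + S(Z*(-8)) = 7200 + 1/(8 + 2*(-8)) = 7200 + 1/(8 - 16) = 7200 + 1/(-8) = 7200 - 1/8 = 57599/8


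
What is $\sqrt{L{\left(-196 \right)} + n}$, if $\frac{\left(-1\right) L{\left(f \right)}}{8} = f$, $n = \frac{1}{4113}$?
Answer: $\frac{\sqrt{2947277545}}{1371} \approx 39.598$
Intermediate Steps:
$n = \frac{1}{4113} \approx 0.00024313$
$L{\left(f \right)} = - 8 f$
$\sqrt{L{\left(-196 \right)} + n} = \sqrt{\left(-8\right) \left(-196\right) + \frac{1}{4113}} = \sqrt{1568 + \frac{1}{4113}} = \sqrt{\frac{6449185}{4113}} = \frac{\sqrt{2947277545}}{1371}$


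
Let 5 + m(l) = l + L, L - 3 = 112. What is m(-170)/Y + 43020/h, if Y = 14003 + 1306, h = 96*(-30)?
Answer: -1219937/81648 ≈ -14.941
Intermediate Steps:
L = 115 (L = 3 + 112 = 115)
h = -2880
m(l) = 110 + l (m(l) = -5 + (l + 115) = -5 + (115 + l) = 110 + l)
Y = 15309
m(-170)/Y + 43020/h = (110 - 170)/15309 + 43020/(-2880) = -60*1/15309 + 43020*(-1/2880) = -20/5103 - 239/16 = -1219937/81648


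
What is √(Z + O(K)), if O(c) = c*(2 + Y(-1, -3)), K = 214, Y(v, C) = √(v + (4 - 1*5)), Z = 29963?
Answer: √(30391 + 214*I*√2) ≈ 174.33 + 0.868*I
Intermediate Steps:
Y(v, C) = √(-1 + v) (Y(v, C) = √(v + (4 - 5)) = √(v - 1) = √(-1 + v))
O(c) = c*(2 + I*√2) (O(c) = c*(2 + √(-1 - 1)) = c*(2 + √(-2)) = c*(2 + I*√2))
√(Z + O(K)) = √(29963 + 214*(2 + I*√2)) = √(29963 + (428 + 214*I*√2)) = √(30391 + 214*I*√2)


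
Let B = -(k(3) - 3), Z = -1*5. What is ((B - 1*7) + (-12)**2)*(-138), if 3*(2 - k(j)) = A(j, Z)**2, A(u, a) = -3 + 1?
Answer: -19228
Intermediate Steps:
Z = -5
A(u, a) = -2
k(j) = 2/3 (k(j) = 2 - 1/3*(-2)**2 = 2 - 1/3*4 = 2 - 4/3 = 2/3)
B = 7/3 (B = -(2/3 - 3) = -1*(-7/3) = 7/3 ≈ 2.3333)
((B - 1*7) + (-12)**2)*(-138) = ((7/3 - 1*7) + (-12)**2)*(-138) = ((7/3 - 7) + 144)*(-138) = (-14/3 + 144)*(-138) = (418/3)*(-138) = -19228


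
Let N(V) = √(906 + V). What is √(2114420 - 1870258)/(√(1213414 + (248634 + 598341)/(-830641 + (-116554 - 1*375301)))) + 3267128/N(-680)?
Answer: 32*√56225472541922302143/534911438123 + 1633564*√226/113 ≈ 2.1733e+5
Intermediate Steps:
√(2114420 - 1870258)/(√(1213414 + (248634 + 598341)/(-830641 + (-116554 - 1*375301)))) + 3267128/N(-680) = √(2114420 - 1870258)/(√(1213414 + (248634 + 598341)/(-830641 + (-116554 - 1*375301)))) + 3267128/(√(906 - 680)) = √244162/(√(1213414 + 846975/(-830641 + (-116554 - 375301)))) + 3267128/(√226) = √244162/(√(1213414 + 846975/(-830641 - 491855))) + 3267128*(√226/226) = √244162/(√(1213414 + 846975/(-1322496))) + 1633564*√226/113 = √244162/(√(1213414 + 846975*(-1/1322496))) + 1633564*√226/113 = √244162/(√(1213414 - 282325/440832)) + 1633564*√226/113 = √244162/(√(534911438123/440832)) + 1633564*√226/113 = √244162/((√921117496447806/27552)) + 1633564*√226/113 = √244162*(16*√921117496447806/534911438123) + 1633564*√226/113 = 32*√56225472541922302143/534911438123 + 1633564*√226/113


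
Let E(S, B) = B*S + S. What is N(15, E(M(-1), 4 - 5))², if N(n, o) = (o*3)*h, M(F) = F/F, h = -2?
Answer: 0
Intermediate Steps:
M(F) = 1
E(S, B) = S + B*S
N(n, o) = -6*o (N(n, o) = (o*3)*(-2) = (3*o)*(-2) = -6*o)
N(15, E(M(-1), 4 - 5))² = (-6*(1 + (4 - 5)))² = (-6*(1 - 1))² = (-6*0)² = 0² = 0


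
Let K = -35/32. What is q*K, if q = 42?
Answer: -735/16 ≈ -45.938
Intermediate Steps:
K = -35/32 (K = -35*1/32 = -35/32 ≈ -1.0938)
q*K = 42*(-35/32) = -735/16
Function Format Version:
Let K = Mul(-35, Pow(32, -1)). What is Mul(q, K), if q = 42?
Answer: Rational(-735, 16) ≈ -45.938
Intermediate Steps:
K = Rational(-35, 32) (K = Mul(-35, Rational(1, 32)) = Rational(-35, 32) ≈ -1.0938)
Mul(q, K) = Mul(42, Rational(-35, 32)) = Rational(-735, 16)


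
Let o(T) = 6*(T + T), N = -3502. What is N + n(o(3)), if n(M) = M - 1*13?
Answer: -3479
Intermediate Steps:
o(T) = 12*T (o(T) = 6*(2*T) = 12*T)
n(M) = -13 + M (n(M) = M - 13 = -13 + M)
N + n(o(3)) = -3502 + (-13 + 12*3) = -3502 + (-13 + 36) = -3502 + 23 = -3479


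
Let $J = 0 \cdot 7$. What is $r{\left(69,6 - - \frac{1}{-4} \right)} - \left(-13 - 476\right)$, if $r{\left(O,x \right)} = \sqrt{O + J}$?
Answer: $489 + \sqrt{69} \approx 497.31$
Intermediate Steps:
$J = 0$
$r{\left(O,x \right)} = \sqrt{O}$ ($r{\left(O,x \right)} = \sqrt{O + 0} = \sqrt{O}$)
$r{\left(69,6 - - \frac{1}{-4} \right)} - \left(-13 - 476\right) = \sqrt{69} - \left(-13 - 476\right) = \sqrt{69} - -489 = \sqrt{69} + 489 = 489 + \sqrt{69}$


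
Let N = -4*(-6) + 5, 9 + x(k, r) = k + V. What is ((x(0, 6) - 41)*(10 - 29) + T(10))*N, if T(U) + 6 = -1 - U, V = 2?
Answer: 25955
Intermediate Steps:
x(k, r) = -7 + k (x(k, r) = -9 + (k + 2) = -9 + (2 + k) = -7 + k)
N = 29 (N = 24 + 5 = 29)
T(U) = -7 - U (T(U) = -6 + (-1 - U) = -7 - U)
((x(0, 6) - 41)*(10 - 29) + T(10))*N = (((-7 + 0) - 41)*(10 - 29) + (-7 - 1*10))*29 = ((-7 - 41)*(-19) + (-7 - 10))*29 = (-48*(-19) - 17)*29 = (912 - 17)*29 = 895*29 = 25955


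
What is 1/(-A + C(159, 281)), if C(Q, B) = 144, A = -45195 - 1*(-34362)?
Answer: 1/10977 ≈ 9.1100e-5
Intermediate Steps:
A = -10833 (A = -45195 + 34362 = -10833)
1/(-A + C(159, 281)) = 1/(-1*(-10833) + 144) = 1/(10833 + 144) = 1/10977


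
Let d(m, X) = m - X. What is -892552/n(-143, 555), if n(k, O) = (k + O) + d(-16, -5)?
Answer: -892552/401 ≈ -2225.8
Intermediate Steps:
n(k, O) = -11 + O + k (n(k, O) = (k + O) + (-16 - 1*(-5)) = (O + k) + (-16 + 5) = (O + k) - 11 = -11 + O + k)
-892552/n(-143, 555) = -892552/(-11 + 555 - 143) = -892552/401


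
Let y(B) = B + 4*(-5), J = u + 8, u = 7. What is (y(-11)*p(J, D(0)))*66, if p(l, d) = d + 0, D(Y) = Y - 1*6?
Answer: 12276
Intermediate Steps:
J = 15 (J = 7 + 8 = 15)
D(Y) = -6 + Y (D(Y) = Y - 6 = -6 + Y)
p(l, d) = d
y(B) = -20 + B (y(B) = B - 20 = -20 + B)
(y(-11)*p(J, D(0)))*66 = ((-20 - 11)*(-6 + 0))*66 = -31*(-6)*66 = 186*66 = 12276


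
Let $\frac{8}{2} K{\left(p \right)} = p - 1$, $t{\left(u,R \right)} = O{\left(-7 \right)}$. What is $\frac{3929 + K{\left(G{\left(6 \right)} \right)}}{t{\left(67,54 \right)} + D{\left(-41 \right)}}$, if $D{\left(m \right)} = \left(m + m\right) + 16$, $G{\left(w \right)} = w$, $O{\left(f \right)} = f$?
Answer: $- \frac{15721}{292} \approx -53.839$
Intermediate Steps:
$t{\left(u,R \right)} = -7$
$K{\left(p \right)} = - \frac{1}{4} + \frac{p}{4}$ ($K{\left(p \right)} = \frac{p - 1}{4} = \frac{-1 + p}{4} = - \frac{1}{4} + \frac{p}{4}$)
$D{\left(m \right)} = 16 + 2 m$ ($D{\left(m \right)} = 2 m + 16 = 16 + 2 m$)
$\frac{3929 + K{\left(G{\left(6 \right)} \right)}}{t{\left(67,54 \right)} + D{\left(-41 \right)}} = \frac{3929 + \left(- \frac{1}{4} + \frac{1}{4} \cdot 6\right)}{-7 + \left(16 + 2 \left(-41\right)\right)} = \frac{3929 + \left(- \frac{1}{4} + \frac{3}{2}\right)}{-7 + \left(16 - 82\right)} = \frac{3929 + \frac{5}{4}}{-7 - 66} = \frac{15721}{4 \left(-73\right)} = \frac{15721}{4} \left(- \frac{1}{73}\right) = - \frac{15721}{292}$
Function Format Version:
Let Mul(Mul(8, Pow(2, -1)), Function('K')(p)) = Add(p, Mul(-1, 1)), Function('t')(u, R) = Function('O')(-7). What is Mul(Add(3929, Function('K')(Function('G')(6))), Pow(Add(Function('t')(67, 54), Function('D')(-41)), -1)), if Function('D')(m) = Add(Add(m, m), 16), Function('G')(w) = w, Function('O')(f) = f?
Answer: Rational(-15721, 292) ≈ -53.839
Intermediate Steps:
Function('t')(u, R) = -7
Function('K')(p) = Add(Rational(-1, 4), Mul(Rational(1, 4), p)) (Function('K')(p) = Mul(Rational(1, 4), Add(p, Mul(-1, 1))) = Mul(Rational(1, 4), Add(p, -1)) = Mul(Rational(1, 4), Add(-1, p)) = Add(Rational(-1, 4), Mul(Rational(1, 4), p)))
Function('D')(m) = Add(16, Mul(2, m)) (Function('D')(m) = Add(Mul(2, m), 16) = Add(16, Mul(2, m)))
Mul(Add(3929, Function('K')(Function('G')(6))), Pow(Add(Function('t')(67, 54), Function('D')(-41)), -1)) = Mul(Add(3929, Add(Rational(-1, 4), Mul(Rational(1, 4), 6))), Pow(Add(-7, Add(16, Mul(2, -41))), -1)) = Mul(Add(3929, Add(Rational(-1, 4), Rational(3, 2))), Pow(Add(-7, Add(16, -82)), -1)) = Mul(Add(3929, Rational(5, 4)), Pow(Add(-7, -66), -1)) = Mul(Rational(15721, 4), Pow(-73, -1)) = Mul(Rational(15721, 4), Rational(-1, 73)) = Rational(-15721, 292)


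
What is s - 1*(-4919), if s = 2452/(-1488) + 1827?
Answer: 2508899/372 ≈ 6744.4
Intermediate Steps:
s = 679031/372 (s = 2452*(-1/1488) + 1827 = -613/372 + 1827 = 679031/372 ≈ 1825.4)
s - 1*(-4919) = 679031/372 - 1*(-4919) = 679031/372 + 4919 = 2508899/372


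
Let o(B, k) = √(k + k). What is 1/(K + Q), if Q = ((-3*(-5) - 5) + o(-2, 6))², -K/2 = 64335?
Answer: -64279/8263577282 - 10*√3/4131788641 ≈ -7.7828e-6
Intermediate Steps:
K = -128670 (K = -2*64335 = -128670)
o(B, k) = √2*√k (o(B, k) = √(2*k) = √2*√k)
Q = (10 + 2*√3)² (Q = ((-3*(-5) - 5) + √2*√6)² = ((15 - 5) + 2*√3)² = (10 + 2*√3)² ≈ 181.28)
1/(K + Q) = 1/(-128670 + (112 + 40*√3)) = 1/(-128558 + 40*√3)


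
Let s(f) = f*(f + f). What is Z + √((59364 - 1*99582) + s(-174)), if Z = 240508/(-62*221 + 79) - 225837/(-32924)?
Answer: -4841907941/448523652 + √20334 ≈ 131.80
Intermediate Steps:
s(f) = 2*f² (s(f) = f*(2*f) = 2*f²)
Z = -4841907941/448523652 (Z = 240508/(-13702 + 79) - 225837*(-1/32924) = 240508/(-13623) + 225837/32924 = 240508*(-1/13623) + 225837/32924 = -240508/13623 + 225837/32924 = -4841907941/448523652 ≈ -10.795)
Z + √((59364 - 1*99582) + s(-174)) = -4841907941/448523652 + √((59364 - 1*99582) + 2*(-174)²) = -4841907941/448523652 + √((59364 - 99582) + 2*30276) = -4841907941/448523652 + √(-40218 + 60552) = -4841907941/448523652 + √20334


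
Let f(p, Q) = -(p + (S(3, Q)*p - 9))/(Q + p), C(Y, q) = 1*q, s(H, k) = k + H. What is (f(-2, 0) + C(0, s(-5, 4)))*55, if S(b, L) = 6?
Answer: -1375/2 ≈ -687.50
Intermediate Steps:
s(H, k) = H + k
C(Y, q) = q
f(p, Q) = -(-9 + 7*p)/(Q + p) (f(p, Q) = -(p + (6*p - 9))/(Q + p) = -(p + (-9 + 6*p))/(Q + p) = -(-9 + 7*p)/(Q + p))
(f(-2, 0) + C(0, s(-5, 4)))*55 = ((9 - 7*(-2))/(0 - 2) + (-5 + 4))*55 = ((9 + 14)/(-2) - 1)*55 = (-½*23 - 1)*55 = (-23/2 - 1)*55 = -25/2*55 = -1375/2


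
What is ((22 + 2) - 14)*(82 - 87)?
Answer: -50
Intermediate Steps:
((22 + 2) - 14)*(82 - 87) = (24 - 14)*(-5) = 10*(-5) = -50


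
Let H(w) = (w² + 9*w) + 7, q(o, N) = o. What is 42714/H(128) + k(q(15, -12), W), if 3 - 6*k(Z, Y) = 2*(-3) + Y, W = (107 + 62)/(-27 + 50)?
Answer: 3280583/1210467 ≈ 2.7102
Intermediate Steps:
W = 169/23 ≈ 7.3478
k(Z, Y) = 3/2 - Y/6 (k(Z, Y) = ½ - (2*(-3) + Y)/6 = ½ - (-6 + Y)/6 = ½ + (1 - Y/6) = 3/2 - Y/6)
H(w) = 7 + w² + 9*w
42714/H(128) + k(q(15, -12), W) = 42714/(7 + 128² + 9*128) + (3/2 - ⅙*169/23) = 42714/(7 + 16384 + 1152) + (3/2 - 169/138) = 42714/17543 + 19/69 = 3280583/1210467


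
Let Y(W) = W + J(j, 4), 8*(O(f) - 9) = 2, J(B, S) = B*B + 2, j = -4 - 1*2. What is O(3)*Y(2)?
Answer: 370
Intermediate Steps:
j = -6 (j = -4 - 2 = -6)
J(B, S) = 2 + B² (J(B, S) = B² + 2 = 2 + B²)
O(f) = 37/4 (O(f) = 9 + (⅛)*2 = 9 + ¼ = 37/4)
Y(W) = 38 + W (Y(W) = W + (2 + (-6)²) = W + (2 + 36) = W + 38 = 38 + W)
O(3)*Y(2) = 37*(38 + 2)/4 = (37/4)*40 = 370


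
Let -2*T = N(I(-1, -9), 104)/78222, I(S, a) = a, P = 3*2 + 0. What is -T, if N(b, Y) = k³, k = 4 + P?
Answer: 250/39111 ≈ 0.0063921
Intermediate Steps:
P = 6 (P = 6 + 0 = 6)
k = 10 (k = 4 + 6 = 10)
N(b, Y) = 1000 (N(b, Y) = 10³ = 1000)
T = -250/39111 (T = -500/78222 = -½*500/39111 = -250/39111 ≈ -0.0063921)
-T = -1*(-250/39111) = 250/39111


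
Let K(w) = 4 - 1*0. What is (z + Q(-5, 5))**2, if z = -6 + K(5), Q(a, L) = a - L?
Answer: 144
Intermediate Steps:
K(w) = 4 (K(w) = 4 + 0 = 4)
z = -2 (z = -6 + 4 = -2)
(z + Q(-5, 5))**2 = (-2 + (-5 - 1*5))**2 = (-2 + (-5 - 5))**2 = (-2 - 10)**2 = (-12)**2 = 144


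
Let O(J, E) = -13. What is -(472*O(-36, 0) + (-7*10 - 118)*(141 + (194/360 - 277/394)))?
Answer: 289115473/8865 ≈ 32613.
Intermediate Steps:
-(472*O(-36, 0) + (-7*10 - 118)*(141 + (194/360 - 277/394))) = -(472*(-13) + (-7*10 - 118)*(141 + (194/360 - 277/394))) = -(-6136 + (-70 - 118)*(141 + (194*(1/360) - 277*1/394))) = -(-6136 - 188*(141 + (97/180 - 277/394))) = -(-6136 - 188*(141 - 5821/35460)) = -(-6136 - 188*4994039/35460) = -(-6136 - 234719833/8865) = -1*(-289115473/8865) = 289115473/8865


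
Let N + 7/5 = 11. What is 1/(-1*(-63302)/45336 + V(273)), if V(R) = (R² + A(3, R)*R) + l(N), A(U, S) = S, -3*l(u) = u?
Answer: 113340/16894029287 ≈ 6.7089e-6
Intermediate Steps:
N = 48/5 (N = -7/5 + 11 = 48/5 ≈ 9.6000)
l(u) = -u/3
V(R) = -16/5 + 2*R² (V(R) = (R² + R*R) - ⅓*48/5 = (R² + R²) - 16/5 = 2*R² - 16/5 = -16/5 + 2*R²)
1/(-1*(-63302)/45336 + V(273)) = 1/(-1*(-63302)/45336 + (-16/5 + 2*273²)) = 1/(63302*(1/45336) + (-16/5 + 2*74529)) = 1/(31651/22668 + (-16/5 + 149058)) = 1/(31651/22668 + 745274/5) = 1/(16894029287/113340) = 113340/16894029287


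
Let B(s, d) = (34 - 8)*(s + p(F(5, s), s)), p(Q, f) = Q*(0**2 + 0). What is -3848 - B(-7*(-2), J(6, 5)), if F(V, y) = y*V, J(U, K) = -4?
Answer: -4212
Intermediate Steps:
F(V, y) = V*y
p(Q, f) = 0 (p(Q, f) = Q*(0 + 0) = Q*0 = 0)
B(s, d) = 26*s (B(s, d) = (34 - 8)*(s + 0) = 26*s)
-3848 - B(-7*(-2), J(6, 5)) = -3848 - 26*(-7*(-2)) = -3848 - 26*14 = -3848 - 1*364 = -3848 - 364 = -4212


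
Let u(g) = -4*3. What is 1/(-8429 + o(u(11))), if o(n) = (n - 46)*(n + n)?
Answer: -1/7037 ≈ -0.00014211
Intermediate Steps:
u(g) = -12
o(n) = 2*n*(-46 + n) (o(n) = (-46 + n)*(2*n) = 2*n*(-46 + n))
1/(-8429 + o(u(11))) = 1/(-8429 + 2*(-12)*(-46 - 12)) = 1/(-8429 + 2*(-12)*(-58)) = 1/(-8429 + 1392) = 1/(-7037) = -1/7037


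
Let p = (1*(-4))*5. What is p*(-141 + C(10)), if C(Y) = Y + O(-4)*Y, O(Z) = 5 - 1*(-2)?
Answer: 1220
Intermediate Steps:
O(Z) = 7 (O(Z) = 5 + 2 = 7)
C(Y) = 8*Y (C(Y) = Y + 7*Y = 8*Y)
p = -20 (p = -4*5 = -20)
p*(-141 + C(10)) = -20*(-141 + 8*10) = -20*(-141 + 80) = -20*(-61) = 1220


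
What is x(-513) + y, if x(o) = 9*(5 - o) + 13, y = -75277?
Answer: -70602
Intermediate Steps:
x(o) = 58 - 9*o (x(o) = (45 - 9*o) + 13 = 58 - 9*o)
x(-513) + y = (58 - 9*(-513)) - 75277 = (58 + 4617) - 75277 = 4675 - 75277 = -70602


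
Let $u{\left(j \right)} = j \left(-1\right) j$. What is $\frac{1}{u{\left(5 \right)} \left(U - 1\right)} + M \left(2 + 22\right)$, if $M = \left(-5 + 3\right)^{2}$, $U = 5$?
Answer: $\frac{9599}{100} \approx 95.99$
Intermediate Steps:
$u{\left(j \right)} = - j^{2}$ ($u{\left(j \right)} = - j j = - j^{2}$)
$M = 4$ ($M = \left(-2\right)^{2} = 4$)
$\frac{1}{u{\left(5 \right)} \left(U - 1\right)} + M \left(2 + 22\right) = \frac{1}{- 5^{2} \left(5 - 1\right)} + 4 \left(2 + 22\right) = \frac{1}{\left(-1\right) 25 \left(5 - 1\right)} + 4 \cdot 24 = \frac{1}{\left(-25\right) 4} + 96 = \frac{1}{-100} + 96 = - \frac{1}{100} + 96 = \frac{9599}{100}$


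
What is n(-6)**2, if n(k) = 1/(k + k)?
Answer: 1/144 ≈ 0.0069444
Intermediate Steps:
n(k) = 1/(2*k)
n(-6)**2 = ((1/2)/(-6))**2 = ((1/2)*(-1/6))**2 = (-1/12)**2 = 1/144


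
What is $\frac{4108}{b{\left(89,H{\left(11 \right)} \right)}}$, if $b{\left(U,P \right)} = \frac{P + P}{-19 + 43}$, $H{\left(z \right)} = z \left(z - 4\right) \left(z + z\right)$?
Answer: $\frac{24648}{847} \approx 29.1$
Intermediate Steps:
$H{\left(z \right)} = 2 z^{2} \left(-4 + z\right)$ ($H{\left(z \right)} = z \left(-4 + z\right) 2 z = 2 z^{2} \left(-4 + z\right)$)
$b{\left(U,P \right)} = \frac{P}{12}$ ($b{\left(U,P \right)} = \frac{2 P}{24} = 2 P \frac{1}{24} = \frac{P}{12}$)
$\frac{4108}{b{\left(89,H{\left(11 \right)} \right)}} = \frac{4108}{\frac{1}{12} \cdot 2 \cdot 11^{2} \left(-4 + 11\right)} = \frac{4108}{\frac{1}{12} \cdot 2 \cdot 121 \cdot 7} = \frac{4108}{\frac{1}{12} \cdot 1694} = \frac{4108}{\frac{847}{6}} = 4108 \cdot \frac{6}{847} = \frac{24648}{847}$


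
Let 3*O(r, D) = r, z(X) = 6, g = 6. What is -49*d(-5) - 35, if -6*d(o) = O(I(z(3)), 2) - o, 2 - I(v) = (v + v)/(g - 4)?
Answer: -91/18 ≈ -5.0556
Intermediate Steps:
I(v) = 2 - v (I(v) = 2 - (v + v)/(6 - 4) = 2 - 2*v/2 = 2 - v)
O(r, D) = r/3
d(o) = 2/9 + o/6 (d(o) = -((2 - 1*6)/3 - o)/6 = -((2 - 6)/3 - o)/6 = -((1/3)*(-4) - o)/6 = -(-4/3 - o)/6 = 2/9 + o/6)
-49*d(-5) - 35 = -49*(2/9 + (1/6)*(-5)) - 35 = -49*(2/9 - 5/6) - 35 = -49*(-11/18) - 35 = 539/18 - 35 = -91/18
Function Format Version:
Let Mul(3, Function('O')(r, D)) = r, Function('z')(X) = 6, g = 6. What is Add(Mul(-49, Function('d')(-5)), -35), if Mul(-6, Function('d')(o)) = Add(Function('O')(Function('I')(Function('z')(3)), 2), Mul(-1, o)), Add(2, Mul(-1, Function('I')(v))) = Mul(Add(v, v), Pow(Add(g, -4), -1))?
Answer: Rational(-91, 18) ≈ -5.0556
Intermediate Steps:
Function('I')(v) = Add(2, Mul(-1, v)) (Function('I')(v) = Add(2, Mul(-1, Mul(Add(v, v), Pow(Add(6, -4), -1)))) = Add(2, Mul(-1, Mul(Mul(2, v), Pow(2, -1)))) = Add(2, Mul(-1, Mul(Mul(2, v), Rational(1, 2)))) = Add(2, Mul(-1, v)))
Function('O')(r, D) = Mul(Rational(1, 3), r)
Function('d')(o) = Add(Rational(2, 9), Mul(Rational(1, 6), o)) (Function('d')(o) = Mul(Rational(-1, 6), Add(Mul(Rational(1, 3), Add(2, Mul(-1, 6))), Mul(-1, o))) = Mul(Rational(-1, 6), Add(Mul(Rational(1, 3), Add(2, -6)), Mul(-1, o))) = Mul(Rational(-1, 6), Add(Mul(Rational(1, 3), -4), Mul(-1, o))) = Mul(Rational(-1, 6), Add(Rational(-4, 3), Mul(-1, o))) = Add(Rational(2, 9), Mul(Rational(1, 6), o)))
Add(Mul(-49, Function('d')(-5)), -35) = Add(Mul(-49, Add(Rational(2, 9), Mul(Rational(1, 6), -5))), -35) = Add(Mul(-49, Add(Rational(2, 9), Rational(-5, 6))), -35) = Add(Mul(-49, Rational(-11, 18)), -35) = Add(Rational(539, 18), -35) = Rational(-91, 18)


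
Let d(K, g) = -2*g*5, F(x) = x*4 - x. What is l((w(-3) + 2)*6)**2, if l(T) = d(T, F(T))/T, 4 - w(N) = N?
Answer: 900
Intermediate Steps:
w(N) = 4 - N
F(x) = 3*x (F(x) = 4*x - x = 3*x)
d(K, g) = -10*g
l(T) = -30 (l(T) = (-30*T)/T = -30)
l((w(-3) + 2)*6)**2 = (-30)**2 = 900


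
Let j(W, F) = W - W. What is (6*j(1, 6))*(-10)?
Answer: 0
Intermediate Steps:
j(W, F) = 0
(6*j(1, 6))*(-10) = (6*0)*(-10) = 0*(-10) = 0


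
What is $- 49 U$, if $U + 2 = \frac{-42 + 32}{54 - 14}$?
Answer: $\frac{441}{4} \approx 110.25$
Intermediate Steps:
$U = - \frac{9}{4}$ ($U = -2 + \frac{-42 + 32}{54 - 14} = -2 - \frac{10}{40} = -2 - \frac{1}{4} = - \frac{9}{4} \approx -2.25$)
$- 49 U = \left(-49\right) \left(- \frac{9}{4}\right) = \frac{441}{4}$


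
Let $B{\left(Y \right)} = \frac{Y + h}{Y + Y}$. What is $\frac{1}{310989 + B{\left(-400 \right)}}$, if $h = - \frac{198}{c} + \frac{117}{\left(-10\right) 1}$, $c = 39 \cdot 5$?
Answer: $\frac{104000}{32342909653} \approx 3.2155 \cdot 10^{-6}$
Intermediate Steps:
$c = 195$
$h = - \frac{1653}{130}$ ($h = - \frac{198}{195} + \frac{117}{\left(-10\right) 1} = \left(-198\right) \frac{1}{195} + \frac{117}{-10} = - \frac{66}{65} + 117 \left(- \frac{1}{10}\right) = - \frac{66}{65} - \frac{117}{10} = - \frac{1653}{130} \approx -12.715$)
$B{\left(Y \right)} = \frac{- \frac{1653}{130} + Y}{2 Y}$ ($B{\left(Y \right)} = \frac{Y - \frac{1653}{130}}{Y + Y} = \frac{- \frac{1653}{130} + Y}{2 Y}$)
$\frac{1}{310989 + B{\left(-400 \right)}} = \frac{1}{310989 + \frac{-1653 + 130 \left(-400\right)}{260 \left(-400\right)}} = \frac{1}{310989 + \frac{1}{260} \left(- \frac{1}{400}\right) \left(-1653 - 52000\right)} = \frac{1}{310989 + \frac{1}{260} \left(- \frac{1}{400}\right) \left(-53653\right)} = \frac{1}{310989 + \frac{53653}{104000}} = \frac{1}{\frac{32342909653}{104000}} = \frac{104000}{32342909653}$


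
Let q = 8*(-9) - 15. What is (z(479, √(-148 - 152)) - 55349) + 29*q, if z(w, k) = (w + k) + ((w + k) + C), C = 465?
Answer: -56449 + 20*I*√3 ≈ -56449.0 + 34.641*I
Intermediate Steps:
q = -87 (q = -72 - 15 = -87)
z(w, k) = 465 + 2*k + 2*w (z(w, k) = (w + k) + ((w + k) + 465) = (k + w) + ((k + w) + 465) = (k + w) + (465 + k + w) = 465 + 2*k + 2*w)
(z(479, √(-148 - 152)) - 55349) + 29*q = ((465 + 2*√(-148 - 152) + 2*479) - 55349) + 29*(-87) = ((465 + 2*√(-300) + 958) - 55349) - 2523 = ((465 + 2*(10*I*√3) + 958) - 55349) - 2523 = ((465 + 20*I*√3 + 958) - 55349) - 2523 = ((1423 + 20*I*√3) - 55349) - 2523 = (-53926 + 20*I*√3) - 2523 = -56449 + 20*I*√3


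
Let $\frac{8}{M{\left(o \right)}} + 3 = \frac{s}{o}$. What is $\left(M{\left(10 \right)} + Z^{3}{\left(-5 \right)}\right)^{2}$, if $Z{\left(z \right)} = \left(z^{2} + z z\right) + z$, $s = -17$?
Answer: $\frac{18342333012025}{2209} \approx 8.3035 \cdot 10^{9}$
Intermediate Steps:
$Z{\left(z \right)} = z + 2 z^{2}$ ($Z{\left(z \right)} = \left(z^{2} + z^{2}\right) + z = 2 z^{2} + z = z + 2 z^{2}$)
$M{\left(o \right)} = \frac{8}{-3 - \frac{17}{o}}$
$\left(M{\left(10 \right)} + Z^{3}{\left(-5 \right)}\right)^{2} = \left(\left(-8\right) 10 \frac{1}{17 + 3 \cdot 10} + \left(- 5 \left(1 + 2 \left(-5\right)\right)\right)^{3}\right)^{2} = \left(\left(-8\right) 10 \frac{1}{17 + 30} + \left(- 5 \left(1 - 10\right)\right)^{3}\right)^{2} = \left(\left(-8\right) 10 \cdot \frac{1}{47} + \left(\left(-5\right) \left(-9\right)\right)^{3}\right)^{2} = \left(\left(-8\right) 10 \cdot \frac{1}{47} + 45^{3}\right)^{2} = \left(- \frac{80}{47} + 91125\right)^{2} = \left(\frac{4282795}{47}\right)^{2} = \frac{18342333012025}{2209}$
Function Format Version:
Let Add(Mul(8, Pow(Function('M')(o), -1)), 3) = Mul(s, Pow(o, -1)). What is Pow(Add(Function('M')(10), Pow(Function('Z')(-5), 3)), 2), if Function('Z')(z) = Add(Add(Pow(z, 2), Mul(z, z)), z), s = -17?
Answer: Rational(18342333012025, 2209) ≈ 8.3035e+9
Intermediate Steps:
Function('Z')(z) = Add(z, Mul(2, Pow(z, 2))) (Function('Z')(z) = Add(Add(Pow(z, 2), Pow(z, 2)), z) = Add(Mul(2, Pow(z, 2)), z) = Add(z, Mul(2, Pow(z, 2))))
Function('M')(o) = Mul(8, Pow(Add(-3, Mul(-17, Pow(o, -1))), -1))
Pow(Add(Function('M')(10), Pow(Function('Z')(-5), 3)), 2) = Pow(Add(Mul(-8, 10, Pow(Add(17, Mul(3, 10)), -1)), Pow(Mul(-5, Add(1, Mul(2, -5))), 3)), 2) = Pow(Add(Mul(-8, 10, Pow(Add(17, 30), -1)), Pow(Mul(-5, Add(1, -10)), 3)), 2) = Pow(Add(Mul(-8, 10, Pow(47, -1)), Pow(Mul(-5, -9), 3)), 2) = Pow(Add(Mul(-8, 10, Rational(1, 47)), Pow(45, 3)), 2) = Pow(Add(Rational(-80, 47), 91125), 2) = Pow(Rational(4282795, 47), 2) = Rational(18342333012025, 2209)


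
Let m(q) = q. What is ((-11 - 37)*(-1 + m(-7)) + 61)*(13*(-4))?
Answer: -23140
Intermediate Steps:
((-11 - 37)*(-1 + m(-7)) + 61)*(13*(-4)) = ((-11 - 37)*(-1 - 7) + 61)*(13*(-4)) = (-48*(-8) + 61)*(-52) = (384 + 61)*(-52) = 445*(-52) = -23140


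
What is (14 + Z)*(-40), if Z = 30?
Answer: -1760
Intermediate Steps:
(14 + Z)*(-40) = (14 + 30)*(-40) = 44*(-40) = -1760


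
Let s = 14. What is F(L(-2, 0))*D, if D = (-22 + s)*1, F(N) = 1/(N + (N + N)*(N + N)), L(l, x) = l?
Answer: -4/7 ≈ -0.57143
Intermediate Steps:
F(N) = 1/(N + 4*N²) (F(N) = 1/(N + (2*N)*(2*N)) = 1/(N + 4*N²))
D = -8 (D = (-22 + 14)*1 = -8*1 = -8)
F(L(-2, 0))*D = (1/((-2)*(1 + 4*(-2))))*(-8) = -1/(2*(1 - 8))*(-8) = -½/(-7)*(-8) = -½*(-⅐)*(-8) = (1/14)*(-8) = -4/7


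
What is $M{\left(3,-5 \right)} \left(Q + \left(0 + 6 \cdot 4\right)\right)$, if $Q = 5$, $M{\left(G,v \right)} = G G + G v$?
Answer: $-174$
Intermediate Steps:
$M{\left(G,v \right)} = G^{2} + G v$
$M{\left(3,-5 \right)} \left(Q + \left(0 + 6 \cdot 4\right)\right) = 3 \left(3 - 5\right) \left(5 + \left(0 + 6 \cdot 4\right)\right) = 3 \left(-2\right) \left(5 + \left(0 + 24\right)\right) = - 6 \left(5 + 24\right) = \left(-6\right) 29 = -174$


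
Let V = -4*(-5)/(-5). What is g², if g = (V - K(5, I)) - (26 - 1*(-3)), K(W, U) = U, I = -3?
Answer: 900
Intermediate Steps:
V = -4 (V = 20*(-⅕) = -4)
g = -30 (g = (-4 - 1*(-3)) - (26 - 1*(-3)) = (-4 + 3) - (26 + 3) = -1 - 1*29 = -1 - 29 = -30)
g² = (-30)² = 900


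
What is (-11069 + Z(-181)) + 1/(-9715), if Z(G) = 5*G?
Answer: -116327411/9715 ≈ -11974.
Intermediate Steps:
(-11069 + Z(-181)) + 1/(-9715) = (-11069 + 5*(-181)) + 1/(-9715) = (-11069 - 905) - 1/9715 = -11974 - 1/9715 = -116327411/9715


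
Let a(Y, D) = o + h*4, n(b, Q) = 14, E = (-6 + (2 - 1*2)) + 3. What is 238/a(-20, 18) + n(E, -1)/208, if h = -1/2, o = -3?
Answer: -24717/520 ≈ -47.533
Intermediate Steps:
E = -3 (E = (-6 + (2 - 2)) + 3 = (-6 + 0) + 3 = -6 + 3 = -3)
h = -½ (h = -1*½ = -½ ≈ -0.50000)
a(Y, D) = -5 (a(Y, D) = -3 - ½*4 = -3 - 2 = -5)
238/a(-20, 18) + n(E, -1)/208 = 238/(-5) + 14/208 = 238*(-⅕) + 14*(1/208) = -238/5 + 7/104 = -24717/520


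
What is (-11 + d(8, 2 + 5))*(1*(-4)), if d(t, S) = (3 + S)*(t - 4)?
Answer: -116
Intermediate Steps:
d(t, S) = (-4 + t)*(3 + S) (d(t, S) = (3 + S)*(-4 + t) = (-4 + t)*(3 + S))
(-11 + d(8, 2 + 5))*(1*(-4)) = (-11 + (-12 - 4*(2 + 5) + 3*8 + (2 + 5)*8))*(1*(-4)) = (-11 + (-12 - 4*7 + 24 + 7*8))*(-4) = (-11 + (-12 - 28 + 24 + 56))*(-4) = (-11 + 40)*(-4) = 29*(-4) = -116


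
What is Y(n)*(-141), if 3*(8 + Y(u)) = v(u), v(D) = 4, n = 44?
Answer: 940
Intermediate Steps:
Y(u) = -20/3 (Y(u) = -8 + (⅓)*4 = -8 + 4/3 = -20/3)
Y(n)*(-141) = -20/3*(-141) = 940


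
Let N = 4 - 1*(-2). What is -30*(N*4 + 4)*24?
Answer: -20160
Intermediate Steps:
N = 6 (N = 4 + 2 = 6)
-30*(N*4 + 4)*24 = -30*(6*4 + 4)*24 = -30*(24 + 4)*24 = -30*28*24 = -840*24 = -20160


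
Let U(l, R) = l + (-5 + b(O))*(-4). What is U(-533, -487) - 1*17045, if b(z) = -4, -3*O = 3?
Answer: -17542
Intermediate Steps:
O = -1 (O = -⅓*3 = -1)
U(l, R) = 36 + l (U(l, R) = l + (-5 - 4)*(-4) = l - 9*(-4) = l + 36 = 36 + l)
U(-533, -487) - 1*17045 = (36 - 533) - 1*17045 = -497 - 17045 = -17542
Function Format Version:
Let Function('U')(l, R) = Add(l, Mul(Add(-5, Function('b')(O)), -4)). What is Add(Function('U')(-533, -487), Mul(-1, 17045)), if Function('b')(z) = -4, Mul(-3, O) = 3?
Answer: -17542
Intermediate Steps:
O = -1 (O = Mul(Rational(-1, 3), 3) = -1)
Function('U')(l, R) = Add(36, l) (Function('U')(l, R) = Add(l, Mul(Add(-5, -4), -4)) = Add(l, Mul(-9, -4)) = Add(l, 36) = Add(36, l))
Add(Function('U')(-533, -487), Mul(-1, 17045)) = Add(Add(36, -533), Mul(-1, 17045)) = Add(-497, -17045) = -17542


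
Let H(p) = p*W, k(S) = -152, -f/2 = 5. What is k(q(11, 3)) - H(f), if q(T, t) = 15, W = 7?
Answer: -82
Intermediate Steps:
f = -10 (f = -2*5 = -10)
H(p) = 7*p (H(p) = p*7 = 7*p)
k(q(11, 3)) - H(f) = -152 - 7*(-10) = -152 - 1*(-70) = -152 + 70 = -82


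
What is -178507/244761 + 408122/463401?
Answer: 5724008845/37807497387 ≈ 0.15140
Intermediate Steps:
-178507/244761 + 408122/463401 = 5724008845/37807497387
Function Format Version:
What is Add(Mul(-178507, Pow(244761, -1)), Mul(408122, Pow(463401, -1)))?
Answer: Rational(5724008845, 37807497387) ≈ 0.15140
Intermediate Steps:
Add(Mul(-178507, Pow(244761, -1)), Mul(408122, Pow(463401, -1))) = Add(Mul(-178507, Rational(1, 244761)), Mul(408122, Rational(1, 463401))) = Add(Rational(-178507, 244761), Rational(408122, 463401)) = Rational(5724008845, 37807497387)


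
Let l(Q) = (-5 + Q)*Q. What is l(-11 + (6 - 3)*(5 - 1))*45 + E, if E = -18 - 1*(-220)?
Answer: 22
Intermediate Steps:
l(Q) = Q*(-5 + Q)
E = 202 (E = -18 + 220 = 202)
l(-11 + (6 - 3)*(5 - 1))*45 + E = ((-11 + (6 - 3)*(5 - 1))*(-5 + (-11 + (6 - 3)*(5 - 1))))*45 + 202 = ((-11 + 3*4)*(-5 + (-11 + 3*4)))*45 + 202 = ((-11 + 12)*(-5 + (-11 + 12)))*45 + 202 = (1*(-5 + 1))*45 + 202 = (1*(-4))*45 + 202 = -4*45 + 202 = -180 + 202 = 22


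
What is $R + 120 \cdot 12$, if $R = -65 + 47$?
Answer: $1422$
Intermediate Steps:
$R = -18$
$R + 120 \cdot 12 = -18 + 120 \cdot 12 = -18 + 1440 = 1422$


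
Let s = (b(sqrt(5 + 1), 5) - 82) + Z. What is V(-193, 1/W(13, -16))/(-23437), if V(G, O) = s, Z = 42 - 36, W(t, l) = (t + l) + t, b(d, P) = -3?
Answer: 79/23437 ≈ 0.0033707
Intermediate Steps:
W(t, l) = l + 2*t (W(t, l) = (l + t) + t = l + 2*t)
Z = 6
s = -79 (s = (-3 - 82) + 6 = -85 + 6 = -79)
V(G, O) = -79
V(-193, 1/W(13, -16))/(-23437) = -79/(-23437) = -79*(-1/23437) = 79/23437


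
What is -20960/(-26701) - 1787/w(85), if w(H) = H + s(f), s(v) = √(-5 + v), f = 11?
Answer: -3904438155/192754519 + 1787*√6/7219 ≈ -19.650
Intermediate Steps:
w(H) = H + √6 (w(H) = H + √(-5 + 11) = H + √6)
-20960/(-26701) - 1787/w(85) = -20960/(-26701) - 1787/(85 + √6) = -20960*(-1/26701) - 1787/(85 + √6) = 20960/26701 - 1787/(85 + √6)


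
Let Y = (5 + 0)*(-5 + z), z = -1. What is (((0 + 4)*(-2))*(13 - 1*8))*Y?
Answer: 1200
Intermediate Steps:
Y = -30 (Y = (5 + 0)*(-5 - 1) = 5*(-6) = -30)
(((0 + 4)*(-2))*(13 - 1*8))*Y = (((0 + 4)*(-2))*(13 - 1*8))*(-30) = ((4*(-2))*(13 - 8))*(-30) = -8*5*(-30) = -40*(-30) = 1200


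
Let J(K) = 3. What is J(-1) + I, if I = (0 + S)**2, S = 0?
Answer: 3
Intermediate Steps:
I = 0 (I = (0 + 0)**2 = 0**2 = 0)
J(-1) + I = 3 + 0 = 3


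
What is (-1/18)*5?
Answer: -5/18 ≈ -0.27778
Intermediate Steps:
(-1/18)*5 = ((1/18)*(-1))*5 = -1/18*5 = -5/18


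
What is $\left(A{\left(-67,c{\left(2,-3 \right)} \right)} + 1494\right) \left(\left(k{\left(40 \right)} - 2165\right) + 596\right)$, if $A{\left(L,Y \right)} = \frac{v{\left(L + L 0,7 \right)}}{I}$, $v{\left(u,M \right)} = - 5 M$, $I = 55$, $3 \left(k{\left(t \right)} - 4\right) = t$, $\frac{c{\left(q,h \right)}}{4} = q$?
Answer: $- \frac{76467685}{33} \approx -2.3172 \cdot 10^{6}$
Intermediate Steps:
$c{\left(q,h \right)} = 4 q$
$k{\left(t \right)} = 4 + \frac{t}{3}$
$A{\left(L,Y \right)} = - \frac{7}{11}$ ($A{\left(L,Y \right)} = \frac{\left(-5\right) 7}{55} = \left(-35\right) \frac{1}{55} = - \frac{7}{11}$)
$\left(A{\left(-67,c{\left(2,-3 \right)} \right)} + 1494\right) \left(\left(k{\left(40 \right)} - 2165\right) + 596\right) = \left(- \frac{7}{11} + 1494\right) \left(\left(\left(4 + \frac{1}{3} \cdot 40\right) - 2165\right) + 596\right) = \frac{16427 \left(\left(\left(4 + \frac{40}{3}\right) - 2165\right) + 596\right)}{11} = \frac{16427 \left(\left(\frac{52}{3} - 2165\right) + 596\right)}{11} = \frac{16427 \left(- \frac{6443}{3} + 596\right)}{11} = \frac{16427}{11} \left(- \frac{4655}{3}\right) = - \frac{76467685}{33}$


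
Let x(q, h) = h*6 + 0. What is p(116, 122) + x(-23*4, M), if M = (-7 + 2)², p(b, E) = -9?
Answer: 141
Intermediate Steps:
M = 25 (M = (-5)² = 25)
x(q, h) = 6*h (x(q, h) = 6*h + 0 = 6*h)
p(116, 122) + x(-23*4, M) = -9 + 6*25 = -9 + 150 = 141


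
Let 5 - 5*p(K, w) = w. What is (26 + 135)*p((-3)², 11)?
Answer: -966/5 ≈ -193.20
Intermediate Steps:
p(K, w) = 1 - w/5
(26 + 135)*p((-3)², 11) = (26 + 135)*(1 - ⅕*11) = 161*(1 - 11/5) = 161*(-6/5) = -966/5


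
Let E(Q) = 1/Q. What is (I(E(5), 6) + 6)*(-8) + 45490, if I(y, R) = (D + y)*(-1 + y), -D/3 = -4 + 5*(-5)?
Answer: 1150002/25 ≈ 46000.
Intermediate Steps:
D = 87 (D = -3*(-4 + 5*(-5)) = -3*(-4 - 25) = -3*(-29) = 87)
I(y, R) = (-1 + y)*(87 + y) (I(y, R) = (87 + y)*(-1 + y) = (-1 + y)*(87 + y))
(I(E(5), 6) + 6)*(-8) + 45490 = ((-87 + (1/5)**2 + 86/5) + 6)*(-8) + 45490 = ((-87 + (1/5)**2 + 86*(1/5)) + 6)*(-8) + 45490 = ((-87 + 1/25 + 86/5) + 6)*(-8) + 45490 = (-1744/25 + 6)*(-8) + 45490 = -1594/25*(-8) + 45490 = 12752/25 + 45490 = 1150002/25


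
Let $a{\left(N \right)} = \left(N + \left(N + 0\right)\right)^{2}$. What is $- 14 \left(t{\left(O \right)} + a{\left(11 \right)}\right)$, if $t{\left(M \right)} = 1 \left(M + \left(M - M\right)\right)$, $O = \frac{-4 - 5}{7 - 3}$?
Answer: $- \frac{13489}{2} \approx -6744.5$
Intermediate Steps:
$O = - \frac{9}{4} \approx -2.25$
$t{\left(M \right)} = M$ ($t{\left(M \right)} = 1 \left(M + 0\right) = 1 M = M$)
$a{\left(N \right)} = 4 N^{2}$ ($a{\left(N \right)} = \left(N + N\right)^{2} = \left(2 N\right)^{2} = 4 N^{2}$)
$- 14 \left(t{\left(O \right)} + a{\left(11 \right)}\right) = - 14 \left(- \frac{9}{4} + 4 \cdot 11^{2}\right) = - 14 \left(- \frac{9}{4} + 4 \cdot 121\right) = - 14 \left(- \frac{9}{4} + 484\right) = \left(-14\right) \frac{1927}{4} = - \frac{13489}{2}$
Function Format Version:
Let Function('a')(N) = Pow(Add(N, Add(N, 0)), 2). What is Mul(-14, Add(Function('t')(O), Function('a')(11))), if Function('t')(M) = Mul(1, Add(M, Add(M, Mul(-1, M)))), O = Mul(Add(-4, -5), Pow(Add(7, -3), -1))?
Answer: Rational(-13489, 2) ≈ -6744.5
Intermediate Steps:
O = Rational(-9, 4) (O = Mul(-9, Pow(4, -1)) = Mul(-9, Rational(1, 4)) = Rational(-9, 4) ≈ -2.2500)
Function('t')(M) = M (Function('t')(M) = Mul(1, Add(M, 0)) = Mul(1, M) = M)
Function('a')(N) = Mul(4, Pow(N, 2)) (Function('a')(N) = Pow(Add(N, N), 2) = Pow(Mul(2, N), 2) = Mul(4, Pow(N, 2)))
Mul(-14, Add(Function('t')(O), Function('a')(11))) = Mul(-14, Add(Rational(-9, 4), Mul(4, Pow(11, 2)))) = Mul(-14, Add(Rational(-9, 4), Mul(4, 121))) = Mul(-14, Add(Rational(-9, 4), 484)) = Mul(-14, Rational(1927, 4)) = Rational(-13489, 2)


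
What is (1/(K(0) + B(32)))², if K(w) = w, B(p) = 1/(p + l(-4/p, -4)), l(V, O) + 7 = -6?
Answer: 361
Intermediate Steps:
l(V, O) = -13 (l(V, O) = -7 - 6 = -13)
B(p) = 1/(-13 + p) (B(p) = 1/(p - 13) = 1/(-13 + p))
(1/(K(0) + B(32)))² = (1/(0 + 1/(-13 + 32)))² = (1/(0 + 1/19))² = (1/(1/19))² = 19² = 361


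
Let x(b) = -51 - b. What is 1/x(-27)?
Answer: -1/24 ≈ -0.041667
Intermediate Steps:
1/x(-27) = 1/(-51 - 1*(-27)) = 1/(-51 + 27) = 1/(-24) = -1/24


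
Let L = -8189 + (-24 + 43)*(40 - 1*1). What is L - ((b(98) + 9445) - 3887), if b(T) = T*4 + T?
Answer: -13496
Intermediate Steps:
b(T) = 5*T (b(T) = 4*T + T = 5*T)
L = -7448 (L = -8189 + 19*(40 - 1) = -8189 + 19*39 = -8189 + 741 = -7448)
L - ((b(98) + 9445) - 3887) = -7448 - ((5*98 + 9445) - 3887) = -7448 - ((490 + 9445) - 3887) = -7448 - (9935 - 3887) = -7448 - 1*6048 = -7448 - 6048 = -13496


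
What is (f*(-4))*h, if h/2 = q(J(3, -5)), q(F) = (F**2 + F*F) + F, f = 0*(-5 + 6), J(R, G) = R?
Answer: 0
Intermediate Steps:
f = 0 (f = 0*1 = 0)
q(F) = F + 2*F**2 (q(F) = (F**2 + F**2) + F = 2*F**2 + F = F + 2*F**2)
h = 42 (h = 2*(3*(1 + 2*3)) = 2*(3*(1 + 6)) = 2*(3*7) = 2*21 = 42)
(f*(-4))*h = (0*(-4))*42 = 0*42 = 0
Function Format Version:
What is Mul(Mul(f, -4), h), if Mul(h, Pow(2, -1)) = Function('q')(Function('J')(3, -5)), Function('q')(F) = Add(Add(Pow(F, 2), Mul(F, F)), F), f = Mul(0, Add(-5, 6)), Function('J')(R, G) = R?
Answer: 0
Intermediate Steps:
f = 0 (f = Mul(0, 1) = 0)
Function('q')(F) = Add(F, Mul(2, Pow(F, 2))) (Function('q')(F) = Add(Add(Pow(F, 2), Pow(F, 2)), F) = Add(Mul(2, Pow(F, 2)), F) = Add(F, Mul(2, Pow(F, 2))))
h = 42 (h = Mul(2, Mul(3, Add(1, Mul(2, 3)))) = Mul(2, Mul(3, Add(1, 6))) = Mul(2, Mul(3, 7)) = Mul(2, 21) = 42)
Mul(Mul(f, -4), h) = Mul(Mul(0, -4), 42) = Mul(0, 42) = 0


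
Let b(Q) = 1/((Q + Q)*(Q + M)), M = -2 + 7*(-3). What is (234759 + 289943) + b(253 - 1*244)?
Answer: 132224903/252 ≈ 5.2470e+5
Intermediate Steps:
M = -23 (M = -2 - 21 = -23)
b(Q) = 1/(2*Q*(-23 + Q)) (b(Q) = 1/((Q + Q)*(Q - 23)) = 1/((2*Q)*(-23 + Q)) = 1/(2*Q*(-23 + Q)))
(234759 + 289943) + b(253 - 1*244) = (234759 + 289943) + 1/(2*(253 - 1*244)*(-23 + (253 - 1*244))) = 524702 + 1/(2*(253 - 244)*(-23 + (253 - 244))) = 524702 + (½)/(9*(-23 + 9)) = 524702 + (½)*(⅑)/(-14) = 524702 + (½)*(⅑)*(-1/14) = 524702 - 1/252 = 132224903/252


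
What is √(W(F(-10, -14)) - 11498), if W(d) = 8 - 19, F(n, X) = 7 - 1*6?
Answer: I*√11509 ≈ 107.28*I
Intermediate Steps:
F(n, X) = 1 (F(n, X) = 7 - 6 = 1)
W(d) = -11
√(W(F(-10, -14)) - 11498) = √(-11 - 11498) = √(-11509) = I*√11509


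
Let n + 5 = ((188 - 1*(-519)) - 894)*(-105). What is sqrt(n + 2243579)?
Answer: sqrt(2263209) ≈ 1504.4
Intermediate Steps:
n = 19630 (n = -5 + ((188 - 1*(-519)) - 894)*(-105) = -5 + ((188 + 519) - 894)*(-105) = -5 + (707 - 894)*(-105) = -5 - 187*(-105) = -5 + 19635 = 19630)
sqrt(n + 2243579) = sqrt(19630 + 2243579) = sqrt(2263209)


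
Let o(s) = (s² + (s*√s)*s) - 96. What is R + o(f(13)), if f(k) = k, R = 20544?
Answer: 20617 + 169*√13 ≈ 21226.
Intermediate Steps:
o(s) = -96 + s² + s^(5/2) (o(s) = (s² + s^(3/2)*s) - 96 = (s² + s^(5/2)) - 96 = -96 + s² + s^(5/2))
R + o(f(13)) = 20544 + (-96 + 13² + 13^(5/2)) = 20544 + (-96 + 169 + 169*√13) = 20544 + (73 + 169*√13) = 20617 + 169*√13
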